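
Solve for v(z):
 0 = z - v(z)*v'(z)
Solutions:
 v(z) = -sqrt(C1 + z^2)
 v(z) = sqrt(C1 + z^2)


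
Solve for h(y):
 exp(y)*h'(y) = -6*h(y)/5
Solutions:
 h(y) = C1*exp(6*exp(-y)/5)


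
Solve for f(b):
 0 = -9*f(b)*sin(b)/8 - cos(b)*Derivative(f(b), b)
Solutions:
 f(b) = C1*cos(b)^(9/8)


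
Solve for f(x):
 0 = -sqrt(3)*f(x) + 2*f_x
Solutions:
 f(x) = C1*exp(sqrt(3)*x/2)


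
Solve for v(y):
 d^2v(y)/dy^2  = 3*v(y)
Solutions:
 v(y) = C1*exp(-sqrt(3)*y) + C2*exp(sqrt(3)*y)


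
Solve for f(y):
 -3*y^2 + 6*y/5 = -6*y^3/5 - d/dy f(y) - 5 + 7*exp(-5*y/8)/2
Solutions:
 f(y) = C1 - 3*y^4/10 + y^3 - 3*y^2/5 - 5*y - 28*exp(-5*y/8)/5


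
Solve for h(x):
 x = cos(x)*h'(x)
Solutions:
 h(x) = C1 + Integral(x/cos(x), x)


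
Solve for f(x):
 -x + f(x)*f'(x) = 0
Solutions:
 f(x) = -sqrt(C1 + x^2)
 f(x) = sqrt(C1 + x^2)


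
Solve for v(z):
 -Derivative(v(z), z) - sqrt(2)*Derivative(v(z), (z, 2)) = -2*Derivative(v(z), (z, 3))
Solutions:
 v(z) = C1 + C2*exp(z*(-sqrt(10) + sqrt(2))/4) + C3*exp(z*(sqrt(2) + sqrt(10))/4)


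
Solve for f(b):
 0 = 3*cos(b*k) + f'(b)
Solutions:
 f(b) = C1 - 3*sin(b*k)/k


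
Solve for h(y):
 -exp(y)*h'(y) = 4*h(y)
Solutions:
 h(y) = C1*exp(4*exp(-y))


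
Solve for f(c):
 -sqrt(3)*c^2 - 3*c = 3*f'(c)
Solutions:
 f(c) = C1 - sqrt(3)*c^3/9 - c^2/2


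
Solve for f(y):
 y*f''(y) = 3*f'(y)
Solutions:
 f(y) = C1 + C2*y^4


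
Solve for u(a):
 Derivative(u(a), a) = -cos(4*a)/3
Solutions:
 u(a) = C1 - sin(4*a)/12


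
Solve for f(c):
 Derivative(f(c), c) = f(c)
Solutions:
 f(c) = C1*exp(c)


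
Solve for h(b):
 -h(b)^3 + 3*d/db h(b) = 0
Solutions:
 h(b) = -sqrt(6)*sqrt(-1/(C1 + b))/2
 h(b) = sqrt(6)*sqrt(-1/(C1 + b))/2


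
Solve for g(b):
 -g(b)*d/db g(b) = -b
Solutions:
 g(b) = -sqrt(C1 + b^2)
 g(b) = sqrt(C1 + b^2)


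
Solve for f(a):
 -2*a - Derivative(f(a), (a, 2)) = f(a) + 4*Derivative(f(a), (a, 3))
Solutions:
 f(a) = C1*exp(a*(-2 + (12*sqrt(327) + 217)^(-1/3) + (12*sqrt(327) + 217)^(1/3))/24)*sin(sqrt(3)*a*(-(12*sqrt(327) + 217)^(1/3) + (12*sqrt(327) + 217)^(-1/3))/24) + C2*exp(a*(-2 + (12*sqrt(327) + 217)^(-1/3) + (12*sqrt(327) + 217)^(1/3))/24)*cos(sqrt(3)*a*(-(12*sqrt(327) + 217)^(1/3) + (12*sqrt(327) + 217)^(-1/3))/24) + C3*exp(-a*((12*sqrt(327) + 217)^(-1/3) + 1 + (12*sqrt(327) + 217)^(1/3))/12) - 2*a


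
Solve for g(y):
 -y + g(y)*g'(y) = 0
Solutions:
 g(y) = -sqrt(C1 + y^2)
 g(y) = sqrt(C1 + y^2)


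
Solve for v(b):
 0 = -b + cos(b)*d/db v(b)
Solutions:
 v(b) = C1 + Integral(b/cos(b), b)


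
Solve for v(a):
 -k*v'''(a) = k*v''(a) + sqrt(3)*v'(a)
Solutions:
 v(a) = C1 + C2*exp(a*(-1 + sqrt(k*(k - 4*sqrt(3)))/k)/2) + C3*exp(-a*(1 + sqrt(k*(k - 4*sqrt(3)))/k)/2)


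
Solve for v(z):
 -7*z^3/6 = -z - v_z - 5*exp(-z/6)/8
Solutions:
 v(z) = C1 + 7*z^4/24 - z^2/2 + 15*exp(-z/6)/4


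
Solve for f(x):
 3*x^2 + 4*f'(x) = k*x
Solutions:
 f(x) = C1 + k*x^2/8 - x^3/4


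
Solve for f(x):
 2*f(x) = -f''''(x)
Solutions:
 f(x) = (C1*sin(2^(3/4)*x/2) + C2*cos(2^(3/4)*x/2))*exp(-2^(3/4)*x/2) + (C3*sin(2^(3/4)*x/2) + C4*cos(2^(3/4)*x/2))*exp(2^(3/4)*x/2)


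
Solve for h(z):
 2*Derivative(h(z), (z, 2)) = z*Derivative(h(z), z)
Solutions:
 h(z) = C1 + C2*erfi(z/2)


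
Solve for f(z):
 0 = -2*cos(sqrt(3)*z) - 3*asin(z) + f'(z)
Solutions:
 f(z) = C1 + 3*z*asin(z) + 3*sqrt(1 - z^2) + 2*sqrt(3)*sin(sqrt(3)*z)/3


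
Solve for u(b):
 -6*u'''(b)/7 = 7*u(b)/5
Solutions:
 u(b) = C3*exp(-210^(2/3)*b/30) + (C1*sin(3^(1/6)*70^(2/3)*b/20) + C2*cos(3^(1/6)*70^(2/3)*b/20))*exp(210^(2/3)*b/60)


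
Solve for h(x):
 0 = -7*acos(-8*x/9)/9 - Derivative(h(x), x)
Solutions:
 h(x) = C1 - 7*x*acos(-8*x/9)/9 - 7*sqrt(81 - 64*x^2)/72


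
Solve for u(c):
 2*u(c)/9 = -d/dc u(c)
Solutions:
 u(c) = C1*exp(-2*c/9)


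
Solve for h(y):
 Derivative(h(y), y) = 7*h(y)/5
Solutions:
 h(y) = C1*exp(7*y/5)


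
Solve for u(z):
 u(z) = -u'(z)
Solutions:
 u(z) = C1*exp(-z)


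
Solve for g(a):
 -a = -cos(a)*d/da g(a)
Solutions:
 g(a) = C1 + Integral(a/cos(a), a)


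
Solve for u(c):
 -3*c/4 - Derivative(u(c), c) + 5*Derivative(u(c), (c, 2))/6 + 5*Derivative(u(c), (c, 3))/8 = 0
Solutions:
 u(c) = C1 + C2*exp(2*c*(-5 + sqrt(115))/15) + C3*exp(-2*c*(5 + sqrt(115))/15) - 3*c^2/8 - 5*c/8


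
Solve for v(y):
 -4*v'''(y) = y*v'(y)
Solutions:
 v(y) = C1 + Integral(C2*airyai(-2^(1/3)*y/2) + C3*airybi(-2^(1/3)*y/2), y)


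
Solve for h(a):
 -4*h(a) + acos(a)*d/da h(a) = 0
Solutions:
 h(a) = C1*exp(4*Integral(1/acos(a), a))


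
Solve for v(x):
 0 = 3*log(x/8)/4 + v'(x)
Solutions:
 v(x) = C1 - 3*x*log(x)/4 + 3*x/4 + 9*x*log(2)/4


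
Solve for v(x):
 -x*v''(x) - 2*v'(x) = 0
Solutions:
 v(x) = C1 + C2/x


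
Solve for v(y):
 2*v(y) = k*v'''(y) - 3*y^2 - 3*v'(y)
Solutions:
 v(y) = C1*exp(-y*((sqrt((1 - 1/k)/k^2) - 1/k)^(1/3) + 1/(k*(sqrt((1 - 1/k)/k^2) - 1/k)^(1/3)))) + C2*exp(y*((sqrt((1 - 1/k)/k^2) - 1/k)^(1/3)/2 - sqrt(3)*I*(sqrt((1 - 1/k)/k^2) - 1/k)^(1/3)/2 - 2/(k*(-1 + sqrt(3)*I)*(sqrt((1 - 1/k)/k^2) - 1/k)^(1/3)))) + C3*exp(y*((sqrt((1 - 1/k)/k^2) - 1/k)^(1/3)/2 + sqrt(3)*I*(sqrt((1 - 1/k)/k^2) - 1/k)^(1/3)/2 + 2/(k*(1 + sqrt(3)*I)*(sqrt((1 - 1/k)/k^2) - 1/k)^(1/3)))) - 3*y^2/2 + 9*y/2 - 27/4


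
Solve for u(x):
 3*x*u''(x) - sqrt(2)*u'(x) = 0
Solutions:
 u(x) = C1 + C2*x^(sqrt(2)/3 + 1)


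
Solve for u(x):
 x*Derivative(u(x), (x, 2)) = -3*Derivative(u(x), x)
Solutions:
 u(x) = C1 + C2/x^2


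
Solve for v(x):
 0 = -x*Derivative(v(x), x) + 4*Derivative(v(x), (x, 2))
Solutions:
 v(x) = C1 + C2*erfi(sqrt(2)*x/4)


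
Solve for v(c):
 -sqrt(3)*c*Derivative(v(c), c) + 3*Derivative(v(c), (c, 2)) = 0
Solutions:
 v(c) = C1 + C2*erfi(sqrt(2)*3^(3/4)*c/6)


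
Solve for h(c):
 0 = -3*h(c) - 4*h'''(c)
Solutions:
 h(c) = C3*exp(-6^(1/3)*c/2) + (C1*sin(2^(1/3)*3^(5/6)*c/4) + C2*cos(2^(1/3)*3^(5/6)*c/4))*exp(6^(1/3)*c/4)


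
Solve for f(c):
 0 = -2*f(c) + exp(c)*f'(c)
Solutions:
 f(c) = C1*exp(-2*exp(-c))


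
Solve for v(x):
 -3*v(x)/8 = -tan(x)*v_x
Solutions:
 v(x) = C1*sin(x)^(3/8)


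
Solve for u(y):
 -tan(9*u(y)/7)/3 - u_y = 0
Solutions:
 u(y) = -7*asin(C1*exp(-3*y/7))/9 + 7*pi/9
 u(y) = 7*asin(C1*exp(-3*y/7))/9


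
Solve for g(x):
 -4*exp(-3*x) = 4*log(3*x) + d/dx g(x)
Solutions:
 g(x) = C1 - 4*x*log(x) + 4*x*(1 - log(3)) + 4*exp(-3*x)/3


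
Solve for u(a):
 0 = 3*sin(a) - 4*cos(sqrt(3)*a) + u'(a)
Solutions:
 u(a) = C1 + 4*sqrt(3)*sin(sqrt(3)*a)/3 + 3*cos(a)


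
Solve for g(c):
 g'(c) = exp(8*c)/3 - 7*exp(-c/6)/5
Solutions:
 g(c) = C1 + exp(8*c)/24 + 42*exp(-c/6)/5


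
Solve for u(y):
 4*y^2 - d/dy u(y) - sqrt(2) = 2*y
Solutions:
 u(y) = C1 + 4*y^3/3 - y^2 - sqrt(2)*y


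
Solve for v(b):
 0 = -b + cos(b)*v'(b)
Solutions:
 v(b) = C1 + Integral(b/cos(b), b)


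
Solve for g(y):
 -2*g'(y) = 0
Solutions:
 g(y) = C1


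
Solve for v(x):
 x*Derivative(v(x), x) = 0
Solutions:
 v(x) = C1


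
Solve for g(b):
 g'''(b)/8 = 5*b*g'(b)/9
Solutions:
 g(b) = C1 + Integral(C2*airyai(2*15^(1/3)*b/3) + C3*airybi(2*15^(1/3)*b/3), b)


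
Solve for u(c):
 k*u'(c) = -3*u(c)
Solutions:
 u(c) = C1*exp(-3*c/k)


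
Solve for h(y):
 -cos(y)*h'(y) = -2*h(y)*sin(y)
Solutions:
 h(y) = C1/cos(y)^2


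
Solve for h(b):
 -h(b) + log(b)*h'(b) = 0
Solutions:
 h(b) = C1*exp(li(b))


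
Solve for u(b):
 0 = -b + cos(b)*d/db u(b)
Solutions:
 u(b) = C1 + Integral(b/cos(b), b)


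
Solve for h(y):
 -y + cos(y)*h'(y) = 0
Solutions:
 h(y) = C1 + Integral(y/cos(y), y)


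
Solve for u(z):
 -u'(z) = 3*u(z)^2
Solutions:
 u(z) = 1/(C1 + 3*z)


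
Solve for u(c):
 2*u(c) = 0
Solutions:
 u(c) = 0


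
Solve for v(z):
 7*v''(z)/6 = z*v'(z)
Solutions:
 v(z) = C1 + C2*erfi(sqrt(21)*z/7)


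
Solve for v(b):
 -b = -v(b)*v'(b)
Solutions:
 v(b) = -sqrt(C1 + b^2)
 v(b) = sqrt(C1 + b^2)


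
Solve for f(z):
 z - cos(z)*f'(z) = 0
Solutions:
 f(z) = C1 + Integral(z/cos(z), z)


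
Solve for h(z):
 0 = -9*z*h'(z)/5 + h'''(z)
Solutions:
 h(z) = C1 + Integral(C2*airyai(15^(2/3)*z/5) + C3*airybi(15^(2/3)*z/5), z)


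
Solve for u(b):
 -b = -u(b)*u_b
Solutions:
 u(b) = -sqrt(C1 + b^2)
 u(b) = sqrt(C1 + b^2)


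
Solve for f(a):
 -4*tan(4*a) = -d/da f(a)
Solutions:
 f(a) = C1 - log(cos(4*a))


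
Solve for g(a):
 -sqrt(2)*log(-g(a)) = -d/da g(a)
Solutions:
 -li(-g(a)) = C1 + sqrt(2)*a


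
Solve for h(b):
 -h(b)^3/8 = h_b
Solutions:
 h(b) = -2*sqrt(-1/(C1 - b))
 h(b) = 2*sqrt(-1/(C1 - b))


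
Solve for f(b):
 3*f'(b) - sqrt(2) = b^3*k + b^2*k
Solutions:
 f(b) = C1 + b^4*k/12 + b^3*k/9 + sqrt(2)*b/3


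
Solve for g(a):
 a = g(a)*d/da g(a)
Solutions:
 g(a) = -sqrt(C1 + a^2)
 g(a) = sqrt(C1 + a^2)


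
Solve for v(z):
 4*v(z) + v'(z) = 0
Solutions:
 v(z) = C1*exp(-4*z)


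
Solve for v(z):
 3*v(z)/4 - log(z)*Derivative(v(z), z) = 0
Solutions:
 v(z) = C1*exp(3*li(z)/4)


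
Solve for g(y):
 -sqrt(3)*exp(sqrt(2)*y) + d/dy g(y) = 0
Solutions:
 g(y) = C1 + sqrt(6)*exp(sqrt(2)*y)/2


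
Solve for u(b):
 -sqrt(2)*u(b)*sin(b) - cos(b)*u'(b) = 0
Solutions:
 u(b) = C1*cos(b)^(sqrt(2))


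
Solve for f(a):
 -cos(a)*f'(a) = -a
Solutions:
 f(a) = C1 + Integral(a/cos(a), a)


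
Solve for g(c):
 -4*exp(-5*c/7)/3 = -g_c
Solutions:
 g(c) = C1 - 28*exp(-5*c/7)/15


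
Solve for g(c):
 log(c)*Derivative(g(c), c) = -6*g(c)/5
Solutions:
 g(c) = C1*exp(-6*li(c)/5)


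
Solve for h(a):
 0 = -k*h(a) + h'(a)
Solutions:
 h(a) = C1*exp(a*k)


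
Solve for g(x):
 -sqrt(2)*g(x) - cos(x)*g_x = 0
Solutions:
 g(x) = C1*(sin(x) - 1)^(sqrt(2)/2)/(sin(x) + 1)^(sqrt(2)/2)


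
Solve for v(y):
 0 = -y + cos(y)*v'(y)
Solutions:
 v(y) = C1 + Integral(y/cos(y), y)


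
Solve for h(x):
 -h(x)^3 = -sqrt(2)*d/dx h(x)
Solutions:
 h(x) = -sqrt(-1/(C1 + sqrt(2)*x))
 h(x) = sqrt(-1/(C1 + sqrt(2)*x))


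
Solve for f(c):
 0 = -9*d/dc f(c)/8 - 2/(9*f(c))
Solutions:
 f(c) = -sqrt(C1 - 32*c)/9
 f(c) = sqrt(C1 - 32*c)/9


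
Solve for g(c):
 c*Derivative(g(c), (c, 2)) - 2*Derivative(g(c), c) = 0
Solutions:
 g(c) = C1 + C2*c^3


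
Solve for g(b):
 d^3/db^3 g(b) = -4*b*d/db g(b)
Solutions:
 g(b) = C1 + Integral(C2*airyai(-2^(2/3)*b) + C3*airybi(-2^(2/3)*b), b)


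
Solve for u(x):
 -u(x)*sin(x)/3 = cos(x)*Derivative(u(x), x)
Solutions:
 u(x) = C1*cos(x)^(1/3)


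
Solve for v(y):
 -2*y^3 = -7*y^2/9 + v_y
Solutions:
 v(y) = C1 - y^4/2 + 7*y^3/27


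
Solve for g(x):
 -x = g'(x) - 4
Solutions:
 g(x) = C1 - x^2/2 + 4*x


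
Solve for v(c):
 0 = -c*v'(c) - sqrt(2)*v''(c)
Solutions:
 v(c) = C1 + C2*erf(2^(1/4)*c/2)


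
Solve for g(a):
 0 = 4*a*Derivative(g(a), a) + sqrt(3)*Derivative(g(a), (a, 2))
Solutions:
 g(a) = C1 + C2*erf(sqrt(2)*3^(3/4)*a/3)


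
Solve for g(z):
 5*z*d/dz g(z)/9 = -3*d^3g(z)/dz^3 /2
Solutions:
 g(z) = C1 + Integral(C2*airyai(-10^(1/3)*z/3) + C3*airybi(-10^(1/3)*z/3), z)


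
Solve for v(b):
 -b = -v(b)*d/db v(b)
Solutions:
 v(b) = -sqrt(C1 + b^2)
 v(b) = sqrt(C1 + b^2)


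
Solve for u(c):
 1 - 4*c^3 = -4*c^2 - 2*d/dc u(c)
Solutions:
 u(c) = C1 + c^4/2 - 2*c^3/3 - c/2


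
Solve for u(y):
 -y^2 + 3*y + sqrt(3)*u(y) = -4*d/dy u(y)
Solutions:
 u(y) = C1*exp(-sqrt(3)*y/4) + sqrt(3)*y^2/3 - 8*y/3 - sqrt(3)*y + 4 + 32*sqrt(3)/9


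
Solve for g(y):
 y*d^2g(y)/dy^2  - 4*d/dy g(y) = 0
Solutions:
 g(y) = C1 + C2*y^5


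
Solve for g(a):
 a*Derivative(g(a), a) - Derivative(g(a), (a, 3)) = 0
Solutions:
 g(a) = C1 + Integral(C2*airyai(a) + C3*airybi(a), a)


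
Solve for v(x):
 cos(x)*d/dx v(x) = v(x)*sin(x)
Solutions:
 v(x) = C1/cos(x)


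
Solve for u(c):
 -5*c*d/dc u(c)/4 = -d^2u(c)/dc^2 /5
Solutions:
 u(c) = C1 + C2*erfi(5*sqrt(2)*c/4)


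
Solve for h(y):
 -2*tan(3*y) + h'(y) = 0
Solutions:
 h(y) = C1 - 2*log(cos(3*y))/3


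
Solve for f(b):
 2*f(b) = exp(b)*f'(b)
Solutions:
 f(b) = C1*exp(-2*exp(-b))


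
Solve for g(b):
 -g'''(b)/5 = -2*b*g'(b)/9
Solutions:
 g(b) = C1 + Integral(C2*airyai(30^(1/3)*b/3) + C3*airybi(30^(1/3)*b/3), b)


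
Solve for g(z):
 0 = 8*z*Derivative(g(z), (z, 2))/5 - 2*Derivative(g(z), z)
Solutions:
 g(z) = C1 + C2*z^(9/4)


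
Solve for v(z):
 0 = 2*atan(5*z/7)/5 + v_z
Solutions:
 v(z) = C1 - 2*z*atan(5*z/7)/5 + 7*log(25*z^2 + 49)/25


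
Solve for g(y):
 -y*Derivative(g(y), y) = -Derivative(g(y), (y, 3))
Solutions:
 g(y) = C1 + Integral(C2*airyai(y) + C3*airybi(y), y)


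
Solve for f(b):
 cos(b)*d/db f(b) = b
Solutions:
 f(b) = C1 + Integral(b/cos(b), b)


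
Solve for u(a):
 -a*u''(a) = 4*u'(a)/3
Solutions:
 u(a) = C1 + C2/a^(1/3)


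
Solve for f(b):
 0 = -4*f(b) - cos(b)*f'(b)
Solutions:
 f(b) = C1*(sin(b)^2 - 2*sin(b) + 1)/(sin(b)^2 + 2*sin(b) + 1)


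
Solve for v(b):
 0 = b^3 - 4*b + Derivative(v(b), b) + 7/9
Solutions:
 v(b) = C1 - b^4/4 + 2*b^2 - 7*b/9


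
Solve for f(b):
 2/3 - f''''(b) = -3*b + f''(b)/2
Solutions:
 f(b) = C1 + C2*b + C3*sin(sqrt(2)*b/2) + C4*cos(sqrt(2)*b/2) + b^3 + 2*b^2/3


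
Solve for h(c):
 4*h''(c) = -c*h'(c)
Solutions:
 h(c) = C1 + C2*erf(sqrt(2)*c/4)


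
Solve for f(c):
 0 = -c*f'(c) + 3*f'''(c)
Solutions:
 f(c) = C1 + Integral(C2*airyai(3^(2/3)*c/3) + C3*airybi(3^(2/3)*c/3), c)


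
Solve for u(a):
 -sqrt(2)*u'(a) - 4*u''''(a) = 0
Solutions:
 u(a) = C1 + C4*exp(-sqrt(2)*a/2) + (C2*sin(sqrt(6)*a/4) + C3*cos(sqrt(6)*a/4))*exp(sqrt(2)*a/4)


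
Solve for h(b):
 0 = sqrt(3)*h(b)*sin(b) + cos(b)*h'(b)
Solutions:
 h(b) = C1*cos(b)^(sqrt(3))


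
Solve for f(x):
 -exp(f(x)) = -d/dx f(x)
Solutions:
 f(x) = log(-1/(C1 + x))


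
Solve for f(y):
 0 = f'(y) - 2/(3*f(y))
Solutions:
 f(y) = -sqrt(C1 + 12*y)/3
 f(y) = sqrt(C1 + 12*y)/3


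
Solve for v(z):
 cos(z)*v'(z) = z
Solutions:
 v(z) = C1 + Integral(z/cos(z), z)


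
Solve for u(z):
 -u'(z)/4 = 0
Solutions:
 u(z) = C1


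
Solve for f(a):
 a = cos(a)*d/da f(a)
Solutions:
 f(a) = C1 + Integral(a/cos(a), a)


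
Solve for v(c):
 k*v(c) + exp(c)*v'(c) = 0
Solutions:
 v(c) = C1*exp(k*exp(-c))


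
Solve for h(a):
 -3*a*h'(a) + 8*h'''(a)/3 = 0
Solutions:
 h(a) = C1 + Integral(C2*airyai(3^(2/3)*a/2) + C3*airybi(3^(2/3)*a/2), a)


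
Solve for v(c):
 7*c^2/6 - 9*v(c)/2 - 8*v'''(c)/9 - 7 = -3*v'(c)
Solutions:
 v(c) = C1*exp(3*2^(1/3)*c*(2^(1/3)/(sqrt(7) + 3)^(1/3) + (sqrt(7) + 3)^(1/3))/8)*sin(3*2^(1/3)*sqrt(3)*c*(-(sqrt(7) + 3)^(1/3) + 2^(1/3)/(sqrt(7) + 3)^(1/3))/8) + C2*exp(3*2^(1/3)*c*(2^(1/3)/(sqrt(7) + 3)^(1/3) + (sqrt(7) + 3)^(1/3))/8)*cos(3*2^(1/3)*sqrt(3)*c*(-(sqrt(7) + 3)^(1/3) + 2^(1/3)/(sqrt(7) + 3)^(1/3))/8) + C3*exp(-3*2^(1/3)*c*(2^(1/3)/(sqrt(7) + 3)^(1/3) + (sqrt(7) + 3)^(1/3))/4) + 7*c^2/27 + 28*c/81 - 322/243


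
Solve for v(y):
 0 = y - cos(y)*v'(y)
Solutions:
 v(y) = C1 + Integral(y/cos(y), y)


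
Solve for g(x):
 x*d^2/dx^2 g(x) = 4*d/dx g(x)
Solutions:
 g(x) = C1 + C2*x^5


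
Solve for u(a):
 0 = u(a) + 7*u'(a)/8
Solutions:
 u(a) = C1*exp(-8*a/7)


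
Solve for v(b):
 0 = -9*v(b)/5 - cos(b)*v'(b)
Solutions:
 v(b) = C1*(sin(b) - 1)^(9/10)/(sin(b) + 1)^(9/10)


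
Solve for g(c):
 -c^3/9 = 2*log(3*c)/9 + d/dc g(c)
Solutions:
 g(c) = C1 - c^4/36 - 2*c*log(c)/9 - 2*c*log(3)/9 + 2*c/9


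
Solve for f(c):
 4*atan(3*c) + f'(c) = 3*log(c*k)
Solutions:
 f(c) = C1 + 3*c*log(c*k) - 4*c*atan(3*c) - 3*c + 2*log(9*c^2 + 1)/3


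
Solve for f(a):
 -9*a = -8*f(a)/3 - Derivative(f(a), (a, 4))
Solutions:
 f(a) = 27*a/8 + (C1*sin(2^(1/4)*3^(3/4)*a/3) + C2*cos(2^(1/4)*3^(3/4)*a/3))*exp(-2^(1/4)*3^(3/4)*a/3) + (C3*sin(2^(1/4)*3^(3/4)*a/3) + C4*cos(2^(1/4)*3^(3/4)*a/3))*exp(2^(1/4)*3^(3/4)*a/3)


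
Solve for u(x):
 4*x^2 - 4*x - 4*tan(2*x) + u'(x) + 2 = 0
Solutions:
 u(x) = C1 - 4*x^3/3 + 2*x^2 - 2*x - 2*log(cos(2*x))


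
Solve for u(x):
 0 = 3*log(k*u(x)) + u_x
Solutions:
 li(k*u(x))/k = C1 - 3*x


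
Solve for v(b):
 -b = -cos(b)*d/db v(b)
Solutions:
 v(b) = C1 + Integral(b/cos(b), b)


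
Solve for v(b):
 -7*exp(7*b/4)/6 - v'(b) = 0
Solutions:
 v(b) = C1 - 2*exp(7*b/4)/3


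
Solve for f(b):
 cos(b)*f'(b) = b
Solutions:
 f(b) = C1 + Integral(b/cos(b), b)


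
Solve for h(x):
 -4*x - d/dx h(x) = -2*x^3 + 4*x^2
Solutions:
 h(x) = C1 + x^4/2 - 4*x^3/3 - 2*x^2


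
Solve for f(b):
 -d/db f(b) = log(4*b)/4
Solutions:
 f(b) = C1 - b*log(b)/4 - b*log(2)/2 + b/4


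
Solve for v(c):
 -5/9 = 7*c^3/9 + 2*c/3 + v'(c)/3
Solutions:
 v(c) = C1 - 7*c^4/12 - c^2 - 5*c/3


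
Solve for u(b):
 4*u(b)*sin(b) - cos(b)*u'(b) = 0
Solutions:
 u(b) = C1/cos(b)^4


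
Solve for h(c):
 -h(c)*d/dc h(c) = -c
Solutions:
 h(c) = -sqrt(C1 + c^2)
 h(c) = sqrt(C1 + c^2)


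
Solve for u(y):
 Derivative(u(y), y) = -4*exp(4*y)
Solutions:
 u(y) = C1 - exp(4*y)


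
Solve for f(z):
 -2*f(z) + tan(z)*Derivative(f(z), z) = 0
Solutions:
 f(z) = C1*sin(z)^2


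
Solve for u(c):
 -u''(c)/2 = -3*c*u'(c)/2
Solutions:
 u(c) = C1 + C2*erfi(sqrt(6)*c/2)


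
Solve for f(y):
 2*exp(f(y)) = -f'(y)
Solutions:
 f(y) = log(1/(C1 + 2*y))


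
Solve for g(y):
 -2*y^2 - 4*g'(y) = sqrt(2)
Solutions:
 g(y) = C1 - y^3/6 - sqrt(2)*y/4


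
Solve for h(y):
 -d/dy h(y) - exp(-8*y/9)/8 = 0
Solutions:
 h(y) = C1 + 9*exp(-8*y/9)/64


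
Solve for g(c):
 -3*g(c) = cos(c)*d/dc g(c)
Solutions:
 g(c) = C1*(sin(c) - 1)^(3/2)/(sin(c) + 1)^(3/2)


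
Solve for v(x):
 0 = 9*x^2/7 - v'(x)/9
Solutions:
 v(x) = C1 + 27*x^3/7


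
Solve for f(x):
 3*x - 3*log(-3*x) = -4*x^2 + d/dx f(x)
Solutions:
 f(x) = C1 + 4*x^3/3 + 3*x^2/2 - 3*x*log(-x) + 3*x*(1 - log(3))


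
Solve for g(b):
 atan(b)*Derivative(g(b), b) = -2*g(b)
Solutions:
 g(b) = C1*exp(-2*Integral(1/atan(b), b))


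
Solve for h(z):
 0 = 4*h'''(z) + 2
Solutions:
 h(z) = C1 + C2*z + C3*z^2 - z^3/12


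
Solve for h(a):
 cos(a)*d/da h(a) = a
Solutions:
 h(a) = C1 + Integral(a/cos(a), a)


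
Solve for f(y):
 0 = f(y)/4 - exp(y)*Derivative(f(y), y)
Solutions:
 f(y) = C1*exp(-exp(-y)/4)


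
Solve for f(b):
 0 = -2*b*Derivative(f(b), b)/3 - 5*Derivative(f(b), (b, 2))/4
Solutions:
 f(b) = C1 + C2*erf(2*sqrt(15)*b/15)


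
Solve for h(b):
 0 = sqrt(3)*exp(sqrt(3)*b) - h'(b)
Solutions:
 h(b) = C1 + exp(sqrt(3)*b)


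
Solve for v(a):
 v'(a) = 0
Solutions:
 v(a) = C1


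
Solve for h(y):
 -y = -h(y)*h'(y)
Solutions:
 h(y) = -sqrt(C1 + y^2)
 h(y) = sqrt(C1 + y^2)


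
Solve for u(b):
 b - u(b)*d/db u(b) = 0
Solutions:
 u(b) = -sqrt(C1 + b^2)
 u(b) = sqrt(C1 + b^2)


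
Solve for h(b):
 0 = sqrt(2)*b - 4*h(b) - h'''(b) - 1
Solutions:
 h(b) = C3*exp(-2^(2/3)*b) + sqrt(2)*b/4 + (C1*sin(2^(2/3)*sqrt(3)*b/2) + C2*cos(2^(2/3)*sqrt(3)*b/2))*exp(2^(2/3)*b/2) - 1/4


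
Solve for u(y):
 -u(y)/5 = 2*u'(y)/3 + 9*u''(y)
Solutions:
 u(y) = (C1*sin(2*sqrt(95)*y/135) + C2*cos(2*sqrt(95)*y/135))*exp(-y/27)


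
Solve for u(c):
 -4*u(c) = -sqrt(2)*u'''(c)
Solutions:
 u(c) = C3*exp(sqrt(2)*c) + (C1*sin(sqrt(6)*c/2) + C2*cos(sqrt(6)*c/2))*exp(-sqrt(2)*c/2)


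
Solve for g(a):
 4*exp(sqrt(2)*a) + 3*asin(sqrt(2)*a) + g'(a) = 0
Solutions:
 g(a) = C1 - 3*a*asin(sqrt(2)*a) - 3*sqrt(2)*sqrt(1 - 2*a^2)/2 - 2*sqrt(2)*exp(sqrt(2)*a)


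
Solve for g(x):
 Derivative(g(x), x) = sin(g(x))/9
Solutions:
 -x/9 + log(cos(g(x)) - 1)/2 - log(cos(g(x)) + 1)/2 = C1


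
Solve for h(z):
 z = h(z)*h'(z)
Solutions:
 h(z) = -sqrt(C1 + z^2)
 h(z) = sqrt(C1 + z^2)


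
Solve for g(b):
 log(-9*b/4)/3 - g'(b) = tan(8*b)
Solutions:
 g(b) = C1 + b*log(-b)/3 - 2*b*log(2)/3 - b/3 + 2*b*log(3)/3 + log(cos(8*b))/8


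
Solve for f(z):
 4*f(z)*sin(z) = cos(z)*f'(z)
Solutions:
 f(z) = C1/cos(z)^4


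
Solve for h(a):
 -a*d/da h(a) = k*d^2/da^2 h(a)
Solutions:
 h(a) = C1 + C2*sqrt(k)*erf(sqrt(2)*a*sqrt(1/k)/2)


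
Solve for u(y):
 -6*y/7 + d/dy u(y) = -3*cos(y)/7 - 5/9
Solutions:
 u(y) = C1 + 3*y^2/7 - 5*y/9 - 3*sin(y)/7


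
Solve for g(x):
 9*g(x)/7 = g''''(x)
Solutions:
 g(x) = C1*exp(-sqrt(3)*7^(3/4)*x/7) + C2*exp(sqrt(3)*7^(3/4)*x/7) + C3*sin(sqrt(3)*7^(3/4)*x/7) + C4*cos(sqrt(3)*7^(3/4)*x/7)


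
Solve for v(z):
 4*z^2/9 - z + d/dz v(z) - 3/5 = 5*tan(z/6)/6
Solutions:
 v(z) = C1 - 4*z^3/27 + z^2/2 + 3*z/5 - 5*log(cos(z/6))


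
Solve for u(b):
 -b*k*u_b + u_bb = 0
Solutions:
 u(b) = Piecewise((-sqrt(2)*sqrt(pi)*C1*erf(sqrt(2)*b*sqrt(-k)/2)/(2*sqrt(-k)) - C2, (k > 0) | (k < 0)), (-C1*b - C2, True))


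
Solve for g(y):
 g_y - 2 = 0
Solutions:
 g(y) = C1 + 2*y


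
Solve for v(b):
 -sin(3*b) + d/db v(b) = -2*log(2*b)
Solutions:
 v(b) = C1 - 2*b*log(b) - 2*b*log(2) + 2*b - cos(3*b)/3


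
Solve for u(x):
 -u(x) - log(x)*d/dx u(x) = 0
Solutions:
 u(x) = C1*exp(-li(x))


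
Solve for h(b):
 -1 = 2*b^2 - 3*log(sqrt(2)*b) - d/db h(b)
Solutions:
 h(b) = C1 + 2*b^3/3 - 3*b*log(b) - 3*b*log(2)/2 + 4*b


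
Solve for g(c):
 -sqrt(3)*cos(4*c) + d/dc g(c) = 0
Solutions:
 g(c) = C1 + sqrt(3)*sin(4*c)/4


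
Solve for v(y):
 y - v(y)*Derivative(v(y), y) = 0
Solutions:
 v(y) = -sqrt(C1 + y^2)
 v(y) = sqrt(C1 + y^2)


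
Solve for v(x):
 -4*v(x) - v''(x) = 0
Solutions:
 v(x) = C1*sin(2*x) + C2*cos(2*x)


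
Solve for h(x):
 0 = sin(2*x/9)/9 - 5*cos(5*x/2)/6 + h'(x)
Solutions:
 h(x) = C1 + sin(5*x/2)/3 + cos(2*x/9)/2


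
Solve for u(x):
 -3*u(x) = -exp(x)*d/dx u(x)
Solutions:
 u(x) = C1*exp(-3*exp(-x))


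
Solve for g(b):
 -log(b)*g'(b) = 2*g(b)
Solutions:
 g(b) = C1*exp(-2*li(b))


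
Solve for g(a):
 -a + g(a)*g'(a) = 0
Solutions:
 g(a) = -sqrt(C1 + a^2)
 g(a) = sqrt(C1 + a^2)


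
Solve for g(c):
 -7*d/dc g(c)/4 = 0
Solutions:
 g(c) = C1


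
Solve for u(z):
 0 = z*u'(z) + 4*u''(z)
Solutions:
 u(z) = C1 + C2*erf(sqrt(2)*z/4)


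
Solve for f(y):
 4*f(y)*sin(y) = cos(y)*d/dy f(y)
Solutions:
 f(y) = C1/cos(y)^4


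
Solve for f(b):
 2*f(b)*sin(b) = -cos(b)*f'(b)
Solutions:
 f(b) = C1*cos(b)^2


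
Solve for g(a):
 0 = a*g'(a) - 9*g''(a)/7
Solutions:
 g(a) = C1 + C2*erfi(sqrt(14)*a/6)


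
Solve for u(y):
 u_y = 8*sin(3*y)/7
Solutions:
 u(y) = C1 - 8*cos(3*y)/21


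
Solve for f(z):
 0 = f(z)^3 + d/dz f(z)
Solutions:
 f(z) = -sqrt(2)*sqrt(-1/(C1 - z))/2
 f(z) = sqrt(2)*sqrt(-1/(C1 - z))/2


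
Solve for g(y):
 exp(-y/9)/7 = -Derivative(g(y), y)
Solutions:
 g(y) = C1 + 9*exp(-y/9)/7


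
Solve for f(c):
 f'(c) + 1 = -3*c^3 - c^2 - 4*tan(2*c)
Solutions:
 f(c) = C1 - 3*c^4/4 - c^3/3 - c + 2*log(cos(2*c))


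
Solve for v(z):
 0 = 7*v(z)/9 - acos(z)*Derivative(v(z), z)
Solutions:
 v(z) = C1*exp(7*Integral(1/acos(z), z)/9)


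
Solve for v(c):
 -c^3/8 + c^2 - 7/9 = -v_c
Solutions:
 v(c) = C1 + c^4/32 - c^3/3 + 7*c/9


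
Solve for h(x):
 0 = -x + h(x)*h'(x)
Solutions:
 h(x) = -sqrt(C1 + x^2)
 h(x) = sqrt(C1 + x^2)


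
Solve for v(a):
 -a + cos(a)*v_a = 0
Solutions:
 v(a) = C1 + Integral(a/cos(a), a)


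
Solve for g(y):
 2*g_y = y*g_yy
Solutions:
 g(y) = C1 + C2*y^3


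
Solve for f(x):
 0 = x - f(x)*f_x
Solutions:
 f(x) = -sqrt(C1 + x^2)
 f(x) = sqrt(C1 + x^2)


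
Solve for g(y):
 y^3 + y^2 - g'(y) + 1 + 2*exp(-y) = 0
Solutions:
 g(y) = C1 + y^4/4 + y^3/3 + y - 2*exp(-y)


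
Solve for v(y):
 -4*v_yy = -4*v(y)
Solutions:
 v(y) = C1*exp(-y) + C2*exp(y)


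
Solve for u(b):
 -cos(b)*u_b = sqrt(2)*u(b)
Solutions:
 u(b) = C1*(sin(b) - 1)^(sqrt(2)/2)/(sin(b) + 1)^(sqrt(2)/2)


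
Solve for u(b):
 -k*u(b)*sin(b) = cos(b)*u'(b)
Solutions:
 u(b) = C1*exp(k*log(cos(b)))


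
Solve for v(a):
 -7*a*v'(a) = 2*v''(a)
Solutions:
 v(a) = C1 + C2*erf(sqrt(7)*a/2)


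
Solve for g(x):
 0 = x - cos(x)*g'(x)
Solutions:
 g(x) = C1 + Integral(x/cos(x), x)


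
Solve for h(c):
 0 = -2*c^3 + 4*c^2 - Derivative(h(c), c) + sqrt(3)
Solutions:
 h(c) = C1 - c^4/2 + 4*c^3/3 + sqrt(3)*c


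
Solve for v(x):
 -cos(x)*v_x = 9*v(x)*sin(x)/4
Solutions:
 v(x) = C1*cos(x)^(9/4)


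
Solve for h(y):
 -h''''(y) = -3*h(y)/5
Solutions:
 h(y) = C1*exp(-3^(1/4)*5^(3/4)*y/5) + C2*exp(3^(1/4)*5^(3/4)*y/5) + C3*sin(3^(1/4)*5^(3/4)*y/5) + C4*cos(3^(1/4)*5^(3/4)*y/5)


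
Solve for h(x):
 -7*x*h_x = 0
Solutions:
 h(x) = C1


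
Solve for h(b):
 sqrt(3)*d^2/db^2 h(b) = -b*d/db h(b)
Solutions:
 h(b) = C1 + C2*erf(sqrt(2)*3^(3/4)*b/6)


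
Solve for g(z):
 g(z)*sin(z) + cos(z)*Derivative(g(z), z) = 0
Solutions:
 g(z) = C1*cos(z)


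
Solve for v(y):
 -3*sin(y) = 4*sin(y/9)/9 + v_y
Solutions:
 v(y) = C1 + 4*cos(y/9) + 3*cos(y)


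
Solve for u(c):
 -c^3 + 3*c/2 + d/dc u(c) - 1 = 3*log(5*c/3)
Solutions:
 u(c) = C1 + c^4/4 - 3*c^2/4 + 3*c*log(c) - 3*c*log(3) - 2*c + 3*c*log(5)


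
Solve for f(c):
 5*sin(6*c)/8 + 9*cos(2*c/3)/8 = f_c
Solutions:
 f(c) = C1 + 27*sin(2*c/3)/16 - 5*cos(6*c)/48


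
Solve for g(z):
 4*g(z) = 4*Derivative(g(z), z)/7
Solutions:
 g(z) = C1*exp(7*z)


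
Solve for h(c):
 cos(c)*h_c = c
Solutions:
 h(c) = C1 + Integral(c/cos(c), c)


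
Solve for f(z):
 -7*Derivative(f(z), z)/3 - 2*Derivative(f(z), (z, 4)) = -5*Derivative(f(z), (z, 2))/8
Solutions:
 f(z) = C1 + C2*exp(3^(1/3)*z*(5*3^(1/3)/(sqrt(112521) + 336)^(1/3) + (sqrt(112521) + 336)^(1/3))/24)*sin(3^(1/6)*z*(-3^(2/3)*(sqrt(112521) + 336)^(1/3) + 15/(sqrt(112521) + 336)^(1/3))/24) + C3*exp(3^(1/3)*z*(5*3^(1/3)/(sqrt(112521) + 336)^(1/3) + (sqrt(112521) + 336)^(1/3))/24)*cos(3^(1/6)*z*(-3^(2/3)*(sqrt(112521) + 336)^(1/3) + 15/(sqrt(112521) + 336)^(1/3))/24) + C4*exp(-3^(1/3)*z*(5*3^(1/3)/(sqrt(112521) + 336)^(1/3) + (sqrt(112521) + 336)^(1/3))/12)


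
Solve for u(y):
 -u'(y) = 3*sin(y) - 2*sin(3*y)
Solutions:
 u(y) = C1 + 3*cos(y) - 2*cos(3*y)/3


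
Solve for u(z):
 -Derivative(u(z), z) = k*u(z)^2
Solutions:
 u(z) = 1/(C1 + k*z)


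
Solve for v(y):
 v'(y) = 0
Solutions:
 v(y) = C1


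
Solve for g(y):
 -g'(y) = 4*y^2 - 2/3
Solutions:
 g(y) = C1 - 4*y^3/3 + 2*y/3


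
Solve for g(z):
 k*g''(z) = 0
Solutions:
 g(z) = C1 + C2*z


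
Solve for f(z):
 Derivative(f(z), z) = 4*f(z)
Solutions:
 f(z) = C1*exp(4*z)


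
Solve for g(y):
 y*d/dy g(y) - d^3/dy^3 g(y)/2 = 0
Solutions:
 g(y) = C1 + Integral(C2*airyai(2^(1/3)*y) + C3*airybi(2^(1/3)*y), y)


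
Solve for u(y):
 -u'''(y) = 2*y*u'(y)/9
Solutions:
 u(y) = C1 + Integral(C2*airyai(-6^(1/3)*y/3) + C3*airybi(-6^(1/3)*y/3), y)


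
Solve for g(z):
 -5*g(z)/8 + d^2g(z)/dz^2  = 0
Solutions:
 g(z) = C1*exp(-sqrt(10)*z/4) + C2*exp(sqrt(10)*z/4)


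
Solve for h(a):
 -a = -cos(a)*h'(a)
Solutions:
 h(a) = C1 + Integral(a/cos(a), a)


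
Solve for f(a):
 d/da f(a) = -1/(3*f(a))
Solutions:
 f(a) = -sqrt(C1 - 6*a)/3
 f(a) = sqrt(C1 - 6*a)/3


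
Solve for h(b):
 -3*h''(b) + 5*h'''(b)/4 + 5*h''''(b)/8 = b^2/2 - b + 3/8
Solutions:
 h(b) = C1 + C2*b + C3*exp(-b*(1 + sqrt(145)/5)) + C4*exp(b*(-1 + sqrt(145)/5)) - b^4/72 + 7*b^3/216 - 49*b^2/864


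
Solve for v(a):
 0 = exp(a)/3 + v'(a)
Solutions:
 v(a) = C1 - exp(a)/3


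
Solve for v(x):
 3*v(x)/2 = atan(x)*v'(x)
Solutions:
 v(x) = C1*exp(3*Integral(1/atan(x), x)/2)


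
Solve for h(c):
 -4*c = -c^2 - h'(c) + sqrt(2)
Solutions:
 h(c) = C1 - c^3/3 + 2*c^2 + sqrt(2)*c


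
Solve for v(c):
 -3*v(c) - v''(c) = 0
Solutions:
 v(c) = C1*sin(sqrt(3)*c) + C2*cos(sqrt(3)*c)


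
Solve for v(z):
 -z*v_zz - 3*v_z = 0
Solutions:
 v(z) = C1 + C2/z^2


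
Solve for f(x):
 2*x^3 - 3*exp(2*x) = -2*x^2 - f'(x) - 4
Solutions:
 f(x) = C1 - x^4/2 - 2*x^3/3 - 4*x + 3*exp(2*x)/2


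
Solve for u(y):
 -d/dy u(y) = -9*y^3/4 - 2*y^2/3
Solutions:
 u(y) = C1 + 9*y^4/16 + 2*y^3/9


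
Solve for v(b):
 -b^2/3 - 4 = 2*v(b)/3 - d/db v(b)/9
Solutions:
 v(b) = C1*exp(6*b) - b^2/2 - b/6 - 217/36


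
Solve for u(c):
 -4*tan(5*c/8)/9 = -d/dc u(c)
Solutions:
 u(c) = C1 - 32*log(cos(5*c/8))/45


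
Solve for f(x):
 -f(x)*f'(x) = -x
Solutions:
 f(x) = -sqrt(C1 + x^2)
 f(x) = sqrt(C1 + x^2)


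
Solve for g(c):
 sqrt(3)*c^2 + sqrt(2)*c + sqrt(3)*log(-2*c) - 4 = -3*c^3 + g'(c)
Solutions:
 g(c) = C1 + 3*c^4/4 + sqrt(3)*c^3/3 + sqrt(2)*c^2/2 + sqrt(3)*c*log(-c) + c*(-4 - sqrt(3) + sqrt(3)*log(2))


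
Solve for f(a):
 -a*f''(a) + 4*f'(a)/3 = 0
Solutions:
 f(a) = C1 + C2*a^(7/3)


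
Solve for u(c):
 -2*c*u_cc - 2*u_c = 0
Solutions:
 u(c) = C1 + C2*log(c)


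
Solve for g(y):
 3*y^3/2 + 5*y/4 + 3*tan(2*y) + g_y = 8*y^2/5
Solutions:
 g(y) = C1 - 3*y^4/8 + 8*y^3/15 - 5*y^2/8 + 3*log(cos(2*y))/2


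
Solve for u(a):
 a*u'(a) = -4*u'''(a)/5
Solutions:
 u(a) = C1 + Integral(C2*airyai(-10^(1/3)*a/2) + C3*airybi(-10^(1/3)*a/2), a)


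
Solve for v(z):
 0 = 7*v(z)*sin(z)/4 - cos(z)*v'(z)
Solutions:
 v(z) = C1/cos(z)^(7/4)


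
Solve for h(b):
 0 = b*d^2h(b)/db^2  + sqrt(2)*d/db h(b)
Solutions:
 h(b) = C1 + C2*b^(1 - sqrt(2))


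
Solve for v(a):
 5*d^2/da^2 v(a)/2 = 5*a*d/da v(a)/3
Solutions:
 v(a) = C1 + C2*erfi(sqrt(3)*a/3)


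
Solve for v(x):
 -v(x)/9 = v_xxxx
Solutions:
 v(x) = (C1*sin(sqrt(6)*x/6) + C2*cos(sqrt(6)*x/6))*exp(-sqrt(6)*x/6) + (C3*sin(sqrt(6)*x/6) + C4*cos(sqrt(6)*x/6))*exp(sqrt(6)*x/6)


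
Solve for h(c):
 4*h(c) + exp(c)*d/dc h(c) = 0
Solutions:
 h(c) = C1*exp(4*exp(-c))


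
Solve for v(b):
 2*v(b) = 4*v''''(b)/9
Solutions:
 v(b) = C1*exp(-2^(3/4)*sqrt(3)*b/2) + C2*exp(2^(3/4)*sqrt(3)*b/2) + C3*sin(2^(3/4)*sqrt(3)*b/2) + C4*cos(2^(3/4)*sqrt(3)*b/2)


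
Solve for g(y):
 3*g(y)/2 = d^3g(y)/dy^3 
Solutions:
 g(y) = C3*exp(2^(2/3)*3^(1/3)*y/2) + (C1*sin(2^(2/3)*3^(5/6)*y/4) + C2*cos(2^(2/3)*3^(5/6)*y/4))*exp(-2^(2/3)*3^(1/3)*y/4)


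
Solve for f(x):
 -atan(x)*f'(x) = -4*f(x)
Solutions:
 f(x) = C1*exp(4*Integral(1/atan(x), x))


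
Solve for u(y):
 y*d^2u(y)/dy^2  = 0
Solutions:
 u(y) = C1 + C2*y


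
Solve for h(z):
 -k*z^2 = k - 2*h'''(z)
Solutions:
 h(z) = C1 + C2*z + C3*z^2 + k*z^5/120 + k*z^3/12


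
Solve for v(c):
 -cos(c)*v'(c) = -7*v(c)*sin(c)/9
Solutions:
 v(c) = C1/cos(c)^(7/9)


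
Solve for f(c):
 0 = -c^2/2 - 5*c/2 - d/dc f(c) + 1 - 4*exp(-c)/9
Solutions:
 f(c) = C1 - c^3/6 - 5*c^2/4 + c + 4*exp(-c)/9


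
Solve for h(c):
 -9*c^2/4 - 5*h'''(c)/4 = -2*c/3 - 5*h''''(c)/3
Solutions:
 h(c) = C1 + C2*c + C3*c^2 + C4*exp(3*c/4) - 3*c^5/100 - 8*c^4/45 - 128*c^3/135


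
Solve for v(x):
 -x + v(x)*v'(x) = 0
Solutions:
 v(x) = -sqrt(C1 + x^2)
 v(x) = sqrt(C1 + x^2)


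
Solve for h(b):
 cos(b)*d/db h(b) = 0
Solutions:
 h(b) = C1


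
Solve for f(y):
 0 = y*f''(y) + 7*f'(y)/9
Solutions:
 f(y) = C1 + C2*y^(2/9)


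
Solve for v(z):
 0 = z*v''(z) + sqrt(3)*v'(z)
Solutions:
 v(z) = C1 + C2*z^(1 - sqrt(3))


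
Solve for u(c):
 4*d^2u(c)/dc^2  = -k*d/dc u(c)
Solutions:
 u(c) = C1 + C2*exp(-c*k/4)


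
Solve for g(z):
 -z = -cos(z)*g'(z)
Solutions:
 g(z) = C1 + Integral(z/cos(z), z)


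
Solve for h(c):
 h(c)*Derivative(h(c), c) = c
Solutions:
 h(c) = -sqrt(C1 + c^2)
 h(c) = sqrt(C1 + c^2)


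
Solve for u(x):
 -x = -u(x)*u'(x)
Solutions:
 u(x) = -sqrt(C1 + x^2)
 u(x) = sqrt(C1 + x^2)


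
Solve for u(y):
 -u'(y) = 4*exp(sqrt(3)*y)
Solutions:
 u(y) = C1 - 4*sqrt(3)*exp(sqrt(3)*y)/3


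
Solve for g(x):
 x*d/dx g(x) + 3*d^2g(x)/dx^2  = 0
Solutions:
 g(x) = C1 + C2*erf(sqrt(6)*x/6)


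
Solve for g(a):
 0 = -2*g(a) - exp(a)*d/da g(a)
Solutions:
 g(a) = C1*exp(2*exp(-a))


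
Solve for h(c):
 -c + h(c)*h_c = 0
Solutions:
 h(c) = -sqrt(C1 + c^2)
 h(c) = sqrt(C1 + c^2)


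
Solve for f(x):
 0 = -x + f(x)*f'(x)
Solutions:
 f(x) = -sqrt(C1 + x^2)
 f(x) = sqrt(C1 + x^2)


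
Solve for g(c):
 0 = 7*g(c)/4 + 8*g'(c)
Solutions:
 g(c) = C1*exp(-7*c/32)


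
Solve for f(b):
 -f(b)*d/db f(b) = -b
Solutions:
 f(b) = -sqrt(C1 + b^2)
 f(b) = sqrt(C1 + b^2)


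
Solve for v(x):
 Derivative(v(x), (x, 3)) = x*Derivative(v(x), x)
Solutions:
 v(x) = C1 + Integral(C2*airyai(x) + C3*airybi(x), x)


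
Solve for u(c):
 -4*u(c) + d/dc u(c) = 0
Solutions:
 u(c) = C1*exp(4*c)


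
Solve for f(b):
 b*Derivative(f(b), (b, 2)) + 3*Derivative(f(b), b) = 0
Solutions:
 f(b) = C1 + C2/b^2


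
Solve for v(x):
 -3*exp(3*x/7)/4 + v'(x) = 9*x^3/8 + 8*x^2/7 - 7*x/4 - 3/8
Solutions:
 v(x) = C1 + 9*x^4/32 + 8*x^3/21 - 7*x^2/8 - 3*x/8 + 7*exp(3*x/7)/4


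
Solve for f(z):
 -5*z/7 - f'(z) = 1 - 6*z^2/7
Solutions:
 f(z) = C1 + 2*z^3/7 - 5*z^2/14 - z


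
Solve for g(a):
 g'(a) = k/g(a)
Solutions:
 g(a) = -sqrt(C1 + 2*a*k)
 g(a) = sqrt(C1 + 2*a*k)


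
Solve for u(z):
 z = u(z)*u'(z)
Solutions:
 u(z) = -sqrt(C1 + z^2)
 u(z) = sqrt(C1 + z^2)


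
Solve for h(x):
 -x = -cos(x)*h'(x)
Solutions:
 h(x) = C1 + Integral(x/cos(x), x)


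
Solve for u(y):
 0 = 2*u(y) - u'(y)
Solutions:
 u(y) = C1*exp(2*y)


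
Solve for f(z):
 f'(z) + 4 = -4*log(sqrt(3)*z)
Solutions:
 f(z) = C1 - 4*z*log(z) - z*log(9)


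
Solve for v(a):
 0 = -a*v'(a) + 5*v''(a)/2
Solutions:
 v(a) = C1 + C2*erfi(sqrt(5)*a/5)


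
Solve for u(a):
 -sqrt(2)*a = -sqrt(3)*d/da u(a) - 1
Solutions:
 u(a) = C1 + sqrt(6)*a^2/6 - sqrt(3)*a/3


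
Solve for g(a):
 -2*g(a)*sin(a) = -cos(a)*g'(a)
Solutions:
 g(a) = C1/cos(a)^2


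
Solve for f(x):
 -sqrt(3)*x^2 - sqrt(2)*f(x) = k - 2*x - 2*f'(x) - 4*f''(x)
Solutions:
 f(x) = C1*exp(x*(-1 + sqrt(1 + 4*sqrt(2)))/4) + C2*exp(-x*(1 + sqrt(1 + 4*sqrt(2)))/4) - sqrt(2)*k/2 - sqrt(6)*x^2/2 - 2*sqrt(3)*x + sqrt(2)*x - 4*sqrt(3) - 2*sqrt(6) + 2


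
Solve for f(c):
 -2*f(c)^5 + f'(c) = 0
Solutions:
 f(c) = -(-1/(C1 + 8*c))^(1/4)
 f(c) = (-1/(C1 + 8*c))^(1/4)
 f(c) = -I*(-1/(C1 + 8*c))^(1/4)
 f(c) = I*(-1/(C1 + 8*c))^(1/4)


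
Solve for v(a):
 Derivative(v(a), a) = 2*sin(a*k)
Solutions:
 v(a) = C1 - 2*cos(a*k)/k


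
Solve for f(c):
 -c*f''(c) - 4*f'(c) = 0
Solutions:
 f(c) = C1 + C2/c^3


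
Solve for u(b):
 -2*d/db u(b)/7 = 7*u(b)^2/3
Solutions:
 u(b) = 6/(C1 + 49*b)


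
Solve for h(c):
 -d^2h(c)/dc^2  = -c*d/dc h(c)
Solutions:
 h(c) = C1 + C2*erfi(sqrt(2)*c/2)


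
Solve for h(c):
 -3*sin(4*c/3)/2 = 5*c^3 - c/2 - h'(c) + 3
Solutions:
 h(c) = C1 + 5*c^4/4 - c^2/4 + 3*c - 9*cos(4*c/3)/8


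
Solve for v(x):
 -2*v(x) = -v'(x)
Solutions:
 v(x) = C1*exp(2*x)


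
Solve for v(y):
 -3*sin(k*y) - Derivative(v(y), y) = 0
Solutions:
 v(y) = C1 + 3*cos(k*y)/k


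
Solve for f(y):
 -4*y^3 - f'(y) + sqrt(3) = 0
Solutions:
 f(y) = C1 - y^4 + sqrt(3)*y


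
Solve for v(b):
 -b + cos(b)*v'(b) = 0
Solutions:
 v(b) = C1 + Integral(b/cos(b), b)


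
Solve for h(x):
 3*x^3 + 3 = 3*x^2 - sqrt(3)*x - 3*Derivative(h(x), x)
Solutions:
 h(x) = C1 - x^4/4 + x^3/3 - sqrt(3)*x^2/6 - x


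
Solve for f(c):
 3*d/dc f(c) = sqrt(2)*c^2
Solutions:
 f(c) = C1 + sqrt(2)*c^3/9


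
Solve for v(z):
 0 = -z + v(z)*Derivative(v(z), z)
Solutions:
 v(z) = -sqrt(C1 + z^2)
 v(z) = sqrt(C1 + z^2)


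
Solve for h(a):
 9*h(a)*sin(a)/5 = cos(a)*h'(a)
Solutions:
 h(a) = C1/cos(a)^(9/5)


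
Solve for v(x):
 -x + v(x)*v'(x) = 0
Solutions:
 v(x) = -sqrt(C1 + x^2)
 v(x) = sqrt(C1 + x^2)


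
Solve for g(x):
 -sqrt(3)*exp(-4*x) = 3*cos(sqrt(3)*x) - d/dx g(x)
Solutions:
 g(x) = C1 + sqrt(3)*sin(sqrt(3)*x) - sqrt(3)*exp(-4*x)/4


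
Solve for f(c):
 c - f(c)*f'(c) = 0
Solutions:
 f(c) = -sqrt(C1 + c^2)
 f(c) = sqrt(C1 + c^2)


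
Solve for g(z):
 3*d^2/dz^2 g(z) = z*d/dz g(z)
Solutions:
 g(z) = C1 + C2*erfi(sqrt(6)*z/6)


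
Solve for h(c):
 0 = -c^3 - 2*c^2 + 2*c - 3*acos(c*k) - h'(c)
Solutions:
 h(c) = C1 - c^4/4 - 2*c^3/3 + c^2 - 3*Piecewise((c*acos(c*k) - sqrt(-c^2*k^2 + 1)/k, Ne(k, 0)), (pi*c/2, True))


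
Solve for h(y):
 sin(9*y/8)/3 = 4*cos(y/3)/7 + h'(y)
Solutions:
 h(y) = C1 - 12*sin(y/3)/7 - 8*cos(9*y/8)/27


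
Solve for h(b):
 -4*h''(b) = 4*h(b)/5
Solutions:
 h(b) = C1*sin(sqrt(5)*b/5) + C2*cos(sqrt(5)*b/5)


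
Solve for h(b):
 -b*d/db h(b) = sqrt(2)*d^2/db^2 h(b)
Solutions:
 h(b) = C1 + C2*erf(2^(1/4)*b/2)


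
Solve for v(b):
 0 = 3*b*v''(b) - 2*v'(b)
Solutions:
 v(b) = C1 + C2*b^(5/3)


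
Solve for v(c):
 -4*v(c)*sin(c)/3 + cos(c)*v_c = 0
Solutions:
 v(c) = C1/cos(c)^(4/3)


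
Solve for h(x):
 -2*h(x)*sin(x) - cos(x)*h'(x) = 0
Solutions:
 h(x) = C1*cos(x)^2


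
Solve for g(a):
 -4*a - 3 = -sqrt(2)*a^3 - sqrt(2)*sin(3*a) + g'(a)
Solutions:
 g(a) = C1 + sqrt(2)*a^4/4 - 2*a^2 - 3*a - sqrt(2)*cos(3*a)/3


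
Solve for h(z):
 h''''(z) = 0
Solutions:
 h(z) = C1 + C2*z + C3*z^2 + C4*z^3


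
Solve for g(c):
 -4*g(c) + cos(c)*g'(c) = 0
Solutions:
 g(c) = C1*(sin(c)^2 + 2*sin(c) + 1)/(sin(c)^2 - 2*sin(c) + 1)


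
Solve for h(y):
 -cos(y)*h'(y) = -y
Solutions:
 h(y) = C1 + Integral(y/cos(y), y)


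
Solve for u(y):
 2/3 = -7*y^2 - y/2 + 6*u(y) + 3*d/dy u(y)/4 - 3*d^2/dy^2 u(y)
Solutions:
 u(y) = C1*exp(y*(1 - sqrt(129))/8) + C2*exp(y*(1 + sqrt(129))/8) + 7*y^2/6 - 5*y/24 + 751/576


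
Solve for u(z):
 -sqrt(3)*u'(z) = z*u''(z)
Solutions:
 u(z) = C1 + C2*z^(1 - sqrt(3))


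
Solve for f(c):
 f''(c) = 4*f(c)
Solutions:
 f(c) = C1*exp(-2*c) + C2*exp(2*c)


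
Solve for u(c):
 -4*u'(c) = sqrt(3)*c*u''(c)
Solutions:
 u(c) = C1 + C2*c^(1 - 4*sqrt(3)/3)


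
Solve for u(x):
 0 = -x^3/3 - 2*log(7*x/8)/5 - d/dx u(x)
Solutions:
 u(x) = C1 - x^4/12 - 2*x*log(x)/5 - 2*x*log(7)/5 + 2*x/5 + 6*x*log(2)/5


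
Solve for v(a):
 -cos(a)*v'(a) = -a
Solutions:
 v(a) = C1 + Integral(a/cos(a), a)


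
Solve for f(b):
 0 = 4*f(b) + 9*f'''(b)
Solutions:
 f(b) = C3*exp(-2^(2/3)*3^(1/3)*b/3) + (C1*sin(2^(2/3)*3^(5/6)*b/6) + C2*cos(2^(2/3)*3^(5/6)*b/6))*exp(2^(2/3)*3^(1/3)*b/6)


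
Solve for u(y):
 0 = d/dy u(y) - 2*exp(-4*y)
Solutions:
 u(y) = C1 - exp(-4*y)/2


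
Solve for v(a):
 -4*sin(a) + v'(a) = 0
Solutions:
 v(a) = C1 - 4*cos(a)


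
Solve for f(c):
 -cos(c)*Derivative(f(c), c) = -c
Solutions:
 f(c) = C1 + Integral(c/cos(c), c)


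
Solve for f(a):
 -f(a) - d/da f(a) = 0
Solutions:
 f(a) = C1*exp(-a)


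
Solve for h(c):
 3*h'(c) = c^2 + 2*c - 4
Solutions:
 h(c) = C1 + c^3/9 + c^2/3 - 4*c/3


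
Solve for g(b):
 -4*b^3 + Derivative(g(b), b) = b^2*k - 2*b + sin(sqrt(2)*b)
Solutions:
 g(b) = C1 + b^4 + b^3*k/3 - b^2 - sqrt(2)*cos(sqrt(2)*b)/2


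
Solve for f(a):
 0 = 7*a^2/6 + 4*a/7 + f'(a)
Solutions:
 f(a) = C1 - 7*a^3/18 - 2*a^2/7


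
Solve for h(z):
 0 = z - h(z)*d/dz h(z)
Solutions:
 h(z) = -sqrt(C1 + z^2)
 h(z) = sqrt(C1 + z^2)


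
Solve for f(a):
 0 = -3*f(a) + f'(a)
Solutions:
 f(a) = C1*exp(3*a)


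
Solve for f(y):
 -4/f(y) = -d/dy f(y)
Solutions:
 f(y) = -sqrt(C1 + 8*y)
 f(y) = sqrt(C1 + 8*y)


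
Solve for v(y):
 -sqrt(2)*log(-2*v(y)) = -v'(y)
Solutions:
 -sqrt(2)*Integral(1/(log(-_y) + log(2)), (_y, v(y)))/2 = C1 - y
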